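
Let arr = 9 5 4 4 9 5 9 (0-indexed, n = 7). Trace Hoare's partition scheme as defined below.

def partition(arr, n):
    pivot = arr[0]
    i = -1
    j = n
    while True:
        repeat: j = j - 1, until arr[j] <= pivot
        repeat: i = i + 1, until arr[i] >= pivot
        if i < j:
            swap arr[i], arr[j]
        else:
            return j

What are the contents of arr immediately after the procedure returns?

pivot=9
j stops at 6 (9), i stops at 0 (9); swap ⇒ 9 5 4 4 9 5 9
j stops at 5 (5), i stops at 4 (9); swap ⇒ 9 5 4 4 5 9 9
j stops at 4, i stops at 5; i≥j ⇒ return 4. arr=9 5 4 4 5 9 9

9 5 4 4 5 9 9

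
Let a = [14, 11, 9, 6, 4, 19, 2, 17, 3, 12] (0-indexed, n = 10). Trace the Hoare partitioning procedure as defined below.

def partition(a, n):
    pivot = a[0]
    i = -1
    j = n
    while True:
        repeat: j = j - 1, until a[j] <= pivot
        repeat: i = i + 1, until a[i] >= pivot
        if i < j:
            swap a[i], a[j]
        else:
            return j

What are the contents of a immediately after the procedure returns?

[12, 11, 9, 6, 4, 3, 2, 17, 19, 14]

pivot = a[0] = 14; i = -1, j = 10
j→9 (a[9]=12≤14), i→0 (a[0]=14≥14); i<j, swap → [12, 11, 9, 6, 4, 19, 2, 17, 3, 14]
j→8 (a[8]=3≤14), i→5 (a[5]=19≥14); i<j, swap → [12, 11, 9, 6, 4, 3, 2, 17, 19, 14]
j→6, i→7; i≥j, return j=6. a = [12, 11, 9, 6, 4, 3, 2, 17, 19, 14]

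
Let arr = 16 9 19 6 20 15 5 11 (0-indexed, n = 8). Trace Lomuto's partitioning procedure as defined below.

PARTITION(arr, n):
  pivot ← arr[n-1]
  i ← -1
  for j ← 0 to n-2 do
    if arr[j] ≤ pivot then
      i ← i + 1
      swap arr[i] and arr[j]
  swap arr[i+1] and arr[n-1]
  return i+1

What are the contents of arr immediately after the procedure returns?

9 6 5 11 20 15 19 16

pivot = arr[7] = 11; i = -1
j=0: arr[0]=16 > 11 → no swap
j=1: arr[1]=9 ≤ 11 → i=0, swap arr[0],arr[1] → 9 16 19 6 20 15 5 11
j=2: arr[2]=19 > 11 → no swap
j=3: arr[3]=6 ≤ 11 → i=1, swap arr[1],arr[3] → 9 6 19 16 20 15 5 11
j=4: arr[4]=20 > 11 → no swap
j=5: arr[5]=15 > 11 → no swap
j=6: arr[6]=5 ≤ 11 → i=2, swap arr[2],arr[6] → 9 6 5 16 20 15 19 11
final swap arr[3],arr[7] → 9 6 5 11 20 15 19 16; return 3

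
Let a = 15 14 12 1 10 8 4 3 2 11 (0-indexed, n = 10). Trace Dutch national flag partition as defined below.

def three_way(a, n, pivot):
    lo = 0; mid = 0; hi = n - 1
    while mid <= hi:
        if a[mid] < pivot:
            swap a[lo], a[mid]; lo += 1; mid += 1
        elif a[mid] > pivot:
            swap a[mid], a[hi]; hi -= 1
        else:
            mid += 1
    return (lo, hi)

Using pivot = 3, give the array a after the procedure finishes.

2 1 3 10 8 4 12 14 11 15

pivot = 3; lo=0, mid=0, hi=9
a[mid]=15>3: swap a[0],a[9]; hi=8 → 11 14 12 1 10 8 4 3 2 15
a[mid]=11>3: swap a[0],a[8]; hi=7 → 2 14 12 1 10 8 4 3 11 15
a[mid]=2<3: swap a[0],a[0]; lo=1,mid=1 → 2 14 12 1 10 8 4 3 11 15
a[mid]=14>3: swap a[1],a[7]; hi=6 → 2 3 12 1 10 8 4 14 11 15
a[mid]=3=3: mid=2
a[mid]=12>3: swap a[2],a[6]; hi=5 → 2 3 4 1 10 8 12 14 11 15
a[mid]=4>3: swap a[2],a[5]; hi=4 → 2 3 8 1 10 4 12 14 11 15
a[mid]=8>3: swap a[2],a[4]; hi=3 → 2 3 10 1 8 4 12 14 11 15
a[mid]=10>3: swap a[2],a[3]; hi=2 → 2 3 1 10 8 4 12 14 11 15
a[mid]=1<3: swap a[1],a[2]; lo=2,mid=3 → 2 1 3 10 8 4 12 14 11 15
end: lo=2, hi=2; a = 2 1 3 10 8 4 12 14 11 15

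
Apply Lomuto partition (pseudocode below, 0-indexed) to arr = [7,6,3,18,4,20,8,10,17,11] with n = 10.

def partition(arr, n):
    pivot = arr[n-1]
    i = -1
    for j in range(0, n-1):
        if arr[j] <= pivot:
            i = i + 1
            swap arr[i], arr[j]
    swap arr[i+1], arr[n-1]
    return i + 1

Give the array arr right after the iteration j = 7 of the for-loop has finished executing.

[7,6,3,4,8,10,18,20,17,11]

pivot = arr[9] = 11; i = -1
j=0: arr[0]=7 ≤ 11 → i=0, swap arr[0],arr[0] (no change) → [7,6,3,18,4,20,8,10,17,11]
j=1: arr[1]=6 ≤ 11 → i=1, swap arr[1],arr[1] (no change) → [7,6,3,18,4,20,8,10,17,11]
j=2: arr[2]=3 ≤ 11 → i=2, swap arr[2],arr[2] (no change) → [7,6,3,18,4,20,8,10,17,11]
j=3: arr[3]=18 > 11 → no swap
j=4: arr[4]=4 ≤ 11 → i=3, swap arr[3],arr[4] → [7,6,3,4,18,20,8,10,17,11]
j=5: arr[5]=20 > 11 → no swap
j=6: arr[6]=8 ≤ 11 → i=4, swap arr[4],arr[6] → [7,6,3,4,8,20,18,10,17,11]
j=7: arr[7]=10 ≤ 11 → i=5, swap arr[5],arr[7] → [7,6,3,4,8,10,18,20,17,11]
(after j=7) arr = [7,6,3,4,8,10,18,20,17,11]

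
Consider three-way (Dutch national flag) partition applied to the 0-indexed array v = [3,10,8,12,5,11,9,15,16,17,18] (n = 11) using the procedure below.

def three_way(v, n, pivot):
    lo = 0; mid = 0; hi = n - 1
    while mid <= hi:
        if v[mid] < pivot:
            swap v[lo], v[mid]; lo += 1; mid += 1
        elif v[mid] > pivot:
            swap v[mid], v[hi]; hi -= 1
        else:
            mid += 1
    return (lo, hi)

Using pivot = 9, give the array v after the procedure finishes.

lo=0 mid=0 hi=10
3<9: swap(0,0), lo=1 mid=1 ⇒ [3,10,8,12,5,11,9,15,16,17,18]
10>9: swap(1,10), hi=9 ⇒ [3,18,8,12,5,11,9,15,16,17,10]
18>9: swap(1,9), hi=8 ⇒ [3,17,8,12,5,11,9,15,16,18,10]
17>9: swap(1,8), hi=7 ⇒ [3,16,8,12,5,11,9,15,17,18,10]
16>9: swap(1,7), hi=6 ⇒ [3,15,8,12,5,11,9,16,17,18,10]
15>9: swap(1,6), hi=5 ⇒ [3,9,8,12,5,11,15,16,17,18,10]
9=9: mid=2
8<9: swap(1,2), lo=2 mid=3 ⇒ [3,8,9,12,5,11,15,16,17,18,10]
12>9: swap(3,5), hi=4 ⇒ [3,8,9,11,5,12,15,16,17,18,10]
11>9: swap(3,4), hi=3 ⇒ [3,8,9,5,11,12,15,16,17,18,10]
5<9: swap(2,3), lo=3 mid=4 ⇒ [3,8,5,9,11,12,15,16,17,18,10]
done. lo=3 hi=3; v=[3,8,5,9,11,12,15,16,17,18,10]

[3,8,5,9,11,12,15,16,17,18,10]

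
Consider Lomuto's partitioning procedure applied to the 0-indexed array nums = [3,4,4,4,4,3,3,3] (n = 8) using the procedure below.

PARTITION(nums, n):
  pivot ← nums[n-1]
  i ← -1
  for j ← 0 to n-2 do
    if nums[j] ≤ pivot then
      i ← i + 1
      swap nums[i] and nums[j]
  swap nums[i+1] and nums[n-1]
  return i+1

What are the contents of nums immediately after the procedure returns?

[3,3,3,3,4,4,4,4]

pivot=3, i=-1
j=0: 3≤3, i=0, swap(0,0) ⇒ [3,4,4,4,4,3,3,3]
j=1: 4>3, skip
j=2: 4>3, skip
j=3: 4>3, skip
j=4: 4>3, skip
j=5: 3≤3, i=1, swap(1,5) ⇒ [3,3,4,4,4,4,3,3]
j=6: 3≤3, i=2, swap(2,6) ⇒ [3,3,3,4,4,4,4,3]
swap(3,7) ⇒ [3,3,3,3,4,4,4,4]; return 3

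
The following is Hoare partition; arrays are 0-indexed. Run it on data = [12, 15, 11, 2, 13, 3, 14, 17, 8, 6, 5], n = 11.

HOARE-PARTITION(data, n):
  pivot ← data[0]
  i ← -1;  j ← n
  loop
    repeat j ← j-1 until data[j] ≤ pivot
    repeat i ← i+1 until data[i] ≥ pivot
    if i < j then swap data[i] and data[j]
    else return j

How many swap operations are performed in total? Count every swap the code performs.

3

pivot = data[0] = 12; i = -1, j = 11
j→10 (data[10]=5≤12), i→0 (data[0]=12≥12); i<j, swap → [5, 15, 11, 2, 13, 3, 14, 17, 8, 6, 12]
j→9 (data[9]=6≤12), i→1 (data[1]=15≥12); i<j, swap → [5, 6, 11, 2, 13, 3, 14, 17, 8, 15, 12]
j→8 (data[8]=8≤12), i→4 (data[4]=13≥12); i<j, swap → [5, 6, 11, 2, 8, 3, 14, 17, 13, 15, 12]
j→5, i→6; i≥j, return j=5. data = [5, 6, 11, 2, 8, 3, 14, 17, 13, 15, 12]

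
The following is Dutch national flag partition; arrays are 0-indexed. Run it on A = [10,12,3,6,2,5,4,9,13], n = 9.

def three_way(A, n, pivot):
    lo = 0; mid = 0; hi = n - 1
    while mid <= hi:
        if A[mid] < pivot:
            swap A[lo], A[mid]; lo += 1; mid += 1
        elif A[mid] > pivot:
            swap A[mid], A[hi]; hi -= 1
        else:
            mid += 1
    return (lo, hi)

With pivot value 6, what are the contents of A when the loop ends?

[4,5,3,2,6,12,9,13,10]

lo=0 mid=0 hi=8
10>6: swap(0,8), hi=7 ⇒ [13,12,3,6,2,5,4,9,10]
13>6: swap(0,7), hi=6 ⇒ [9,12,3,6,2,5,4,13,10]
9>6: swap(0,6), hi=5 ⇒ [4,12,3,6,2,5,9,13,10]
4<6: swap(0,0), lo=1 mid=1 ⇒ [4,12,3,6,2,5,9,13,10]
12>6: swap(1,5), hi=4 ⇒ [4,5,3,6,2,12,9,13,10]
5<6: swap(1,1), lo=2 mid=2 ⇒ [4,5,3,6,2,12,9,13,10]
3<6: swap(2,2), lo=3 mid=3 ⇒ [4,5,3,6,2,12,9,13,10]
6=6: mid=4
2<6: swap(3,4), lo=4 mid=5 ⇒ [4,5,3,2,6,12,9,13,10]
done. lo=4 hi=4; A=[4,5,3,2,6,12,9,13,10]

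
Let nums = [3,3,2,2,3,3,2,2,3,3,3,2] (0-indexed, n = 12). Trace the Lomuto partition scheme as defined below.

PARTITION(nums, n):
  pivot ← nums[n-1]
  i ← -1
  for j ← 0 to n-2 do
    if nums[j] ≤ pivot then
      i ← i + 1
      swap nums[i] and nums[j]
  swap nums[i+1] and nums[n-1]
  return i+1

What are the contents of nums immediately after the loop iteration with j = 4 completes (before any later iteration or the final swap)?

[2,2,3,3,3,3,2,2,3,3,3,2]

pivot = nums[11] = 2; i = -1
j=0: nums[0]=3 > 2 → no swap
j=1: nums[1]=3 > 2 → no swap
j=2: nums[2]=2 ≤ 2 → i=0, swap nums[0],nums[2] → [2,3,3,2,3,3,2,2,3,3,3,2]
j=3: nums[3]=2 ≤ 2 → i=1, swap nums[1],nums[3] → [2,2,3,3,3,3,2,2,3,3,3,2]
j=4: nums[4]=3 > 2 → no swap
(after j=4) nums = [2,2,3,3,3,3,2,2,3,3,3,2]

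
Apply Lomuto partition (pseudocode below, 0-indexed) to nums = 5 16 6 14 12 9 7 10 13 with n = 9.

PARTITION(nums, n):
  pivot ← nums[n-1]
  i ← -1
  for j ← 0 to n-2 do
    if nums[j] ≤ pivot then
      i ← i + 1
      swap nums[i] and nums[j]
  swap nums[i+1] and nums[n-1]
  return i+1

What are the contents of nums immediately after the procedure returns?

5 6 12 9 7 10 13 14 16

pivot = nums[8] = 13; i = -1
j=0: nums[0]=5 ≤ 13 → i=0, swap nums[0],nums[0] (no change) → 5 16 6 14 12 9 7 10 13
j=1: nums[1]=16 > 13 → no swap
j=2: nums[2]=6 ≤ 13 → i=1, swap nums[1],nums[2] → 5 6 16 14 12 9 7 10 13
j=3: nums[3]=14 > 13 → no swap
j=4: nums[4]=12 ≤ 13 → i=2, swap nums[2],nums[4] → 5 6 12 14 16 9 7 10 13
j=5: nums[5]=9 ≤ 13 → i=3, swap nums[3],nums[5] → 5 6 12 9 16 14 7 10 13
j=6: nums[6]=7 ≤ 13 → i=4, swap nums[4],nums[6] → 5 6 12 9 7 14 16 10 13
j=7: nums[7]=10 ≤ 13 → i=5, swap nums[5],nums[7] → 5 6 12 9 7 10 16 14 13
final swap nums[6],nums[8] → 5 6 12 9 7 10 13 14 16; return 6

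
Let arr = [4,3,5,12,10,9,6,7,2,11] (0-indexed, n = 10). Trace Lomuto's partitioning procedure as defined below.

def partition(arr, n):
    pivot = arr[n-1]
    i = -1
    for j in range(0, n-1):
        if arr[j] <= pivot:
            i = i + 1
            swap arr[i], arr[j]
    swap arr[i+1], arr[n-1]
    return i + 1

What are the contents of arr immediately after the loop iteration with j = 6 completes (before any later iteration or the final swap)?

[4,3,5,10,9,6,12,7,2,11]

pivot = arr[9] = 11; i = -1
j=0: arr[0]=4 ≤ 11 → i=0, swap arr[0],arr[0] (no change) → [4,3,5,12,10,9,6,7,2,11]
j=1: arr[1]=3 ≤ 11 → i=1, swap arr[1],arr[1] (no change) → [4,3,5,12,10,9,6,7,2,11]
j=2: arr[2]=5 ≤ 11 → i=2, swap arr[2],arr[2] (no change) → [4,3,5,12,10,9,6,7,2,11]
j=3: arr[3]=12 > 11 → no swap
j=4: arr[4]=10 ≤ 11 → i=3, swap arr[3],arr[4] → [4,3,5,10,12,9,6,7,2,11]
j=5: arr[5]=9 ≤ 11 → i=4, swap arr[4],arr[5] → [4,3,5,10,9,12,6,7,2,11]
j=6: arr[6]=6 ≤ 11 → i=5, swap arr[5],arr[6] → [4,3,5,10,9,6,12,7,2,11]
(after j=6) arr = [4,3,5,10,9,6,12,7,2,11]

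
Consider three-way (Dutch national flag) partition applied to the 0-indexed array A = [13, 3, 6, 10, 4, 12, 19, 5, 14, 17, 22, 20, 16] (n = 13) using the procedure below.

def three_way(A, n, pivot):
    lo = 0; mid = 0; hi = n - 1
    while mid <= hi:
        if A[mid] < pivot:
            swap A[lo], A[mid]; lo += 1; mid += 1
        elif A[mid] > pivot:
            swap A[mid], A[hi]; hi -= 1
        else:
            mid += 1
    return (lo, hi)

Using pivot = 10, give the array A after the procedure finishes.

[5, 3, 6, 4, 10, 19, 12, 14, 17, 22, 20, 16, 13]

lo=0 mid=0 hi=12
13>10: swap(0,12), hi=11 ⇒ [16, 3, 6, 10, 4, 12, 19, 5, 14, 17, 22, 20, 13]
16>10: swap(0,11), hi=10 ⇒ [20, 3, 6, 10, 4, 12, 19, 5, 14, 17, 22, 16, 13]
20>10: swap(0,10), hi=9 ⇒ [22, 3, 6, 10, 4, 12, 19, 5, 14, 17, 20, 16, 13]
22>10: swap(0,9), hi=8 ⇒ [17, 3, 6, 10, 4, 12, 19, 5, 14, 22, 20, 16, 13]
17>10: swap(0,8), hi=7 ⇒ [14, 3, 6, 10, 4, 12, 19, 5, 17, 22, 20, 16, 13]
14>10: swap(0,7), hi=6 ⇒ [5, 3, 6, 10, 4, 12, 19, 14, 17, 22, 20, 16, 13]
5<10: swap(0,0), lo=1 mid=1 ⇒ [5, 3, 6, 10, 4, 12, 19, 14, 17, 22, 20, 16, 13]
3<10: swap(1,1), lo=2 mid=2 ⇒ [5, 3, 6, 10, 4, 12, 19, 14, 17, 22, 20, 16, 13]
6<10: swap(2,2), lo=3 mid=3 ⇒ [5, 3, 6, 10, 4, 12, 19, 14, 17, 22, 20, 16, 13]
10=10: mid=4
4<10: swap(3,4), lo=4 mid=5 ⇒ [5, 3, 6, 4, 10, 12, 19, 14, 17, 22, 20, 16, 13]
12>10: swap(5,6), hi=5 ⇒ [5, 3, 6, 4, 10, 19, 12, 14, 17, 22, 20, 16, 13]
19>10: swap(5,5), hi=4 ⇒ [5, 3, 6, 4, 10, 19, 12, 14, 17, 22, 20, 16, 13]
done. lo=4 hi=4; A=[5, 3, 6, 4, 10, 19, 12, 14, 17, 22, 20, 16, 13]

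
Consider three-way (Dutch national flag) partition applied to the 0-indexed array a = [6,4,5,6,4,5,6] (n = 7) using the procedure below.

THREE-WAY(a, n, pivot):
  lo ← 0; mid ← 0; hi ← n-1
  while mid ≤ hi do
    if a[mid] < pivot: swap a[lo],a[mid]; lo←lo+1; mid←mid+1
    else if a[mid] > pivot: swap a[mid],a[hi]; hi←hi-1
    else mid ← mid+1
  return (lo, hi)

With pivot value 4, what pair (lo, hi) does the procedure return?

pivot = 4; lo=0, mid=0, hi=6
a[mid]=6>4: swap a[0],a[6]; hi=5 → [6,4,5,6,4,5,6]
a[mid]=6>4: swap a[0],a[5]; hi=4 → [5,4,5,6,4,6,6]
a[mid]=5>4: swap a[0],a[4]; hi=3 → [4,4,5,6,5,6,6]
a[mid]=4=4: mid=1
a[mid]=4=4: mid=2
a[mid]=5>4: swap a[2],a[3]; hi=2 → [4,4,6,5,5,6,6]
a[mid]=6>4: swap a[2],a[2]; hi=1 → [4,4,6,5,5,6,6]
end: lo=0, hi=1; a = [4,4,6,5,5,6,6]

(0, 1)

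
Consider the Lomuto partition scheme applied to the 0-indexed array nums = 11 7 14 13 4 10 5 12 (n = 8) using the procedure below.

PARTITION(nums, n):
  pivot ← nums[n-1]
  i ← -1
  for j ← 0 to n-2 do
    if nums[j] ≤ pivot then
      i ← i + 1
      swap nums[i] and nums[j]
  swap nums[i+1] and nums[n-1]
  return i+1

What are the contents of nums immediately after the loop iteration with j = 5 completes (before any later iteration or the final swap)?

pivot = nums[7] = 12; i = -1
j=0: nums[0]=11 ≤ 12 → i=0, swap nums[0],nums[0] (no change) → 11 7 14 13 4 10 5 12
j=1: nums[1]=7 ≤ 12 → i=1, swap nums[1],nums[1] (no change) → 11 7 14 13 4 10 5 12
j=2: nums[2]=14 > 12 → no swap
j=3: nums[3]=13 > 12 → no swap
j=4: nums[4]=4 ≤ 12 → i=2, swap nums[2],nums[4] → 11 7 4 13 14 10 5 12
j=5: nums[5]=10 ≤ 12 → i=3, swap nums[3],nums[5] → 11 7 4 10 14 13 5 12
(after j=5) nums = 11 7 4 10 14 13 5 12

11 7 4 10 14 13 5 12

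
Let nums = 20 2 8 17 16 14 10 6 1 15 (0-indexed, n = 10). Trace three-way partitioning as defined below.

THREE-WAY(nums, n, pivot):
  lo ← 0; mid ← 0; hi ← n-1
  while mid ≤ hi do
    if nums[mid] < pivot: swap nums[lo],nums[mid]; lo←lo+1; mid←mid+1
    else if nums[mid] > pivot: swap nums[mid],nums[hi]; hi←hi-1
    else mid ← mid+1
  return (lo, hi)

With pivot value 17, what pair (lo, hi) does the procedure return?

pivot = 17; lo=0, mid=0, hi=9
nums[mid]=20>17: swap nums[0],nums[9]; hi=8 → 15 2 8 17 16 14 10 6 1 20
nums[mid]=15<17: swap nums[0],nums[0]; lo=1,mid=1 → 15 2 8 17 16 14 10 6 1 20
nums[mid]=2<17: swap nums[1],nums[1]; lo=2,mid=2 → 15 2 8 17 16 14 10 6 1 20
nums[mid]=8<17: swap nums[2],nums[2]; lo=3,mid=3 → 15 2 8 17 16 14 10 6 1 20
nums[mid]=17=17: mid=4
nums[mid]=16<17: swap nums[3],nums[4]; lo=4,mid=5 → 15 2 8 16 17 14 10 6 1 20
nums[mid]=14<17: swap nums[4],nums[5]; lo=5,mid=6 → 15 2 8 16 14 17 10 6 1 20
nums[mid]=10<17: swap nums[5],nums[6]; lo=6,mid=7 → 15 2 8 16 14 10 17 6 1 20
nums[mid]=6<17: swap nums[6],nums[7]; lo=7,mid=8 → 15 2 8 16 14 10 6 17 1 20
nums[mid]=1<17: swap nums[7],nums[8]; lo=8,mid=9 → 15 2 8 16 14 10 6 1 17 20
end: lo=8, hi=8; nums = 15 2 8 16 14 10 6 1 17 20

(8, 8)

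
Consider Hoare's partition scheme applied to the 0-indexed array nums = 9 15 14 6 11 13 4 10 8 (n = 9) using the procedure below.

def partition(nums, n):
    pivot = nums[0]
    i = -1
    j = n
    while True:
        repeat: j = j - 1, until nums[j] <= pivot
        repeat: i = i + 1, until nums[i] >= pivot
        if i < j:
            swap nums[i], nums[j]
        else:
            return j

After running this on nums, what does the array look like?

8 4 6 14 11 13 15 10 9

pivot=9
j stops at 8 (8), i stops at 0 (9); swap ⇒ 8 15 14 6 11 13 4 10 9
j stops at 6 (4), i stops at 1 (15); swap ⇒ 8 4 14 6 11 13 15 10 9
j stops at 3 (6), i stops at 2 (14); swap ⇒ 8 4 6 14 11 13 15 10 9
j stops at 2, i stops at 3; i≥j ⇒ return 2. nums=8 4 6 14 11 13 15 10 9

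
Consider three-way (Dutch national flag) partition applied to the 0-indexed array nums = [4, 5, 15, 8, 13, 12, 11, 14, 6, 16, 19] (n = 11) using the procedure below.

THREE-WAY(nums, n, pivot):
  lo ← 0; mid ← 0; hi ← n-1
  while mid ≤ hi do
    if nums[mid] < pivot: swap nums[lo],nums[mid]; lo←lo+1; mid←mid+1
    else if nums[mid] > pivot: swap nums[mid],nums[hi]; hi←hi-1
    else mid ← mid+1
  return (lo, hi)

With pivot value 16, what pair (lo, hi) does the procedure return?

(9, 9)

lo=0 mid=0 hi=10
4<16: swap(0,0), lo=1 mid=1 ⇒ [4, 5, 15, 8, 13, 12, 11, 14, 6, 16, 19]
5<16: swap(1,1), lo=2 mid=2 ⇒ [4, 5, 15, 8, 13, 12, 11, 14, 6, 16, 19]
15<16: swap(2,2), lo=3 mid=3 ⇒ [4, 5, 15, 8, 13, 12, 11, 14, 6, 16, 19]
8<16: swap(3,3), lo=4 mid=4 ⇒ [4, 5, 15, 8, 13, 12, 11, 14, 6, 16, 19]
13<16: swap(4,4), lo=5 mid=5 ⇒ [4, 5, 15, 8, 13, 12, 11, 14, 6, 16, 19]
12<16: swap(5,5), lo=6 mid=6 ⇒ [4, 5, 15, 8, 13, 12, 11, 14, 6, 16, 19]
11<16: swap(6,6), lo=7 mid=7 ⇒ [4, 5, 15, 8, 13, 12, 11, 14, 6, 16, 19]
14<16: swap(7,7), lo=8 mid=8 ⇒ [4, 5, 15, 8, 13, 12, 11, 14, 6, 16, 19]
6<16: swap(8,8), lo=9 mid=9 ⇒ [4, 5, 15, 8, 13, 12, 11, 14, 6, 16, 19]
16=16: mid=10
19>16: swap(10,10), hi=9 ⇒ [4, 5, 15, 8, 13, 12, 11, 14, 6, 16, 19]
done. lo=9 hi=9; nums=[4, 5, 15, 8, 13, 12, 11, 14, 6, 16, 19]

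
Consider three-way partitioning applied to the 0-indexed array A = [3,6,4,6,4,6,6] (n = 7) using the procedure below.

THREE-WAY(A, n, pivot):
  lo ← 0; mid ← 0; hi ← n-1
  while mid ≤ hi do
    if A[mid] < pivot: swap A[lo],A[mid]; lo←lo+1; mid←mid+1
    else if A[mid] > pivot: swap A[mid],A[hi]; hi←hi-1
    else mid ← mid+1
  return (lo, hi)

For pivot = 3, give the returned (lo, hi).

(0, 0)

pivot = 3; lo=0, mid=0, hi=6
A[mid]=3=3: mid=1
A[mid]=6>3: swap A[1],A[6]; hi=5 → [3,6,4,6,4,6,6]
A[mid]=6>3: swap A[1],A[5]; hi=4 → [3,6,4,6,4,6,6]
A[mid]=6>3: swap A[1],A[4]; hi=3 → [3,4,4,6,6,6,6]
A[mid]=4>3: swap A[1],A[3]; hi=2 → [3,6,4,4,6,6,6]
A[mid]=6>3: swap A[1],A[2]; hi=1 → [3,4,6,4,6,6,6]
A[mid]=4>3: swap A[1],A[1]; hi=0 → [3,4,6,4,6,6,6]
end: lo=0, hi=0; A = [3,4,6,4,6,6,6]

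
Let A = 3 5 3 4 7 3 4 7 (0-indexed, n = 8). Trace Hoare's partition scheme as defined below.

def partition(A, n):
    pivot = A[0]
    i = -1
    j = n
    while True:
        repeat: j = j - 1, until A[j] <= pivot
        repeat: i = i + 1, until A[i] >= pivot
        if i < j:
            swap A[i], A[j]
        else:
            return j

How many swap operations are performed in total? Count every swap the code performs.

2

pivot=3
j stops at 5 (3), i stops at 0 (3); swap ⇒ 3 5 3 4 7 3 4 7
j stops at 2 (3), i stops at 1 (5); swap ⇒ 3 3 5 4 7 3 4 7
j stops at 1, i stops at 2; i≥j ⇒ return 1. A=3 3 5 4 7 3 4 7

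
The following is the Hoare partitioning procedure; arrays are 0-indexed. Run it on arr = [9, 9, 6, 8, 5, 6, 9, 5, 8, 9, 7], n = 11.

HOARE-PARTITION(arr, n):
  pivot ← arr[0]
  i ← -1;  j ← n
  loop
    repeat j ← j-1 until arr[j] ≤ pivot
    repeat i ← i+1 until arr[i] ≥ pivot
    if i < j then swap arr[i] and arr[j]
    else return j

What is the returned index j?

7

pivot = arr[0] = 9; i = -1, j = 11
j→10 (arr[10]=7≤9), i→0 (arr[0]=9≥9); i<j, swap → [7, 9, 6, 8, 5, 6, 9, 5, 8, 9, 9]
j→9 (arr[9]=9≤9), i→1 (arr[1]=9≥9); i<j, swap → [7, 9, 6, 8, 5, 6, 9, 5, 8, 9, 9]
j→8 (arr[8]=8≤9), i→6 (arr[6]=9≥9); i<j, swap → [7, 9, 6, 8, 5, 6, 8, 5, 9, 9, 9]
j→7, i→8; i≥j, return j=7. arr = [7, 9, 6, 8, 5, 6, 8, 5, 9, 9, 9]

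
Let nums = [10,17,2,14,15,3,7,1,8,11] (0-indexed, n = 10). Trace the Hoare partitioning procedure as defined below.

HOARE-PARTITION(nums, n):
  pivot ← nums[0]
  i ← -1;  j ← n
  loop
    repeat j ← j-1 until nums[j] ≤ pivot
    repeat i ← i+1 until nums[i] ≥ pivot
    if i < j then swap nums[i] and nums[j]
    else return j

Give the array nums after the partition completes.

[8,1,2,7,3,15,14,17,10,11]

pivot=10
j stops at 8 (8), i stops at 0 (10); swap ⇒ [8,17,2,14,15,3,7,1,10,11]
j stops at 7 (1), i stops at 1 (17); swap ⇒ [8,1,2,14,15,3,7,17,10,11]
j stops at 6 (7), i stops at 3 (14); swap ⇒ [8,1,2,7,15,3,14,17,10,11]
j stops at 5 (3), i stops at 4 (15); swap ⇒ [8,1,2,7,3,15,14,17,10,11]
j stops at 4, i stops at 5; i≥j ⇒ return 4. nums=[8,1,2,7,3,15,14,17,10,11]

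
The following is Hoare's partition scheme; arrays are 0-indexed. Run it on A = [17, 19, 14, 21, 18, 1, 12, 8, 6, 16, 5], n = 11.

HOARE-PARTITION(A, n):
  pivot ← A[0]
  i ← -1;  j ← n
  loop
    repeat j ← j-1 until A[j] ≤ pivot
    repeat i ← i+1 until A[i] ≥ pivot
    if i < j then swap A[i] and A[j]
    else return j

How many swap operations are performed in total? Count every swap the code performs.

pivot = A[0] = 17; i = -1, j = 11
j→10 (A[10]=5≤17), i→0 (A[0]=17≥17); i<j, swap → [5, 19, 14, 21, 18, 1, 12, 8, 6, 16, 17]
j→9 (A[9]=16≤17), i→1 (A[1]=19≥17); i<j, swap → [5, 16, 14, 21, 18, 1, 12, 8, 6, 19, 17]
j→8 (A[8]=6≤17), i→3 (A[3]=21≥17); i<j, swap → [5, 16, 14, 6, 18, 1, 12, 8, 21, 19, 17]
j→7 (A[7]=8≤17), i→4 (A[4]=18≥17); i<j, swap → [5, 16, 14, 6, 8, 1, 12, 18, 21, 19, 17]
j→6, i→7; i≥j, return j=6. A = [5, 16, 14, 6, 8, 1, 12, 18, 21, 19, 17]

4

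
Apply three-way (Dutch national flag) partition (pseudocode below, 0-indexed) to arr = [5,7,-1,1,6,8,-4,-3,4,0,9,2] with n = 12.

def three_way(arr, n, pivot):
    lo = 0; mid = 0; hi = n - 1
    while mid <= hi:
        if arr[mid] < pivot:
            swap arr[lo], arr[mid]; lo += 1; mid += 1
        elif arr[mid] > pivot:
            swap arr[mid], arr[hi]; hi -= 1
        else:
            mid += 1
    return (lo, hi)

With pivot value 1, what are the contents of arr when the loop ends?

lo=0 mid=0 hi=11
5>1: swap(0,11), hi=10 ⇒ [2,7,-1,1,6,8,-4,-3,4,0,9,5]
2>1: swap(0,10), hi=9 ⇒ [9,7,-1,1,6,8,-4,-3,4,0,2,5]
9>1: swap(0,9), hi=8 ⇒ [0,7,-1,1,6,8,-4,-3,4,9,2,5]
0<1: swap(0,0), lo=1 mid=1 ⇒ [0,7,-1,1,6,8,-4,-3,4,9,2,5]
7>1: swap(1,8), hi=7 ⇒ [0,4,-1,1,6,8,-4,-3,7,9,2,5]
4>1: swap(1,7), hi=6 ⇒ [0,-3,-1,1,6,8,-4,4,7,9,2,5]
-3<1: swap(1,1), lo=2 mid=2 ⇒ [0,-3,-1,1,6,8,-4,4,7,9,2,5]
-1<1: swap(2,2), lo=3 mid=3 ⇒ [0,-3,-1,1,6,8,-4,4,7,9,2,5]
1=1: mid=4
6>1: swap(4,6), hi=5 ⇒ [0,-3,-1,1,-4,8,6,4,7,9,2,5]
-4<1: swap(3,4), lo=4 mid=5 ⇒ [0,-3,-1,-4,1,8,6,4,7,9,2,5]
8>1: swap(5,5), hi=4 ⇒ [0,-3,-1,-4,1,8,6,4,7,9,2,5]
done. lo=4 hi=4; arr=[0,-3,-1,-4,1,8,6,4,7,9,2,5]

[0,-3,-1,-4,1,8,6,4,7,9,2,5]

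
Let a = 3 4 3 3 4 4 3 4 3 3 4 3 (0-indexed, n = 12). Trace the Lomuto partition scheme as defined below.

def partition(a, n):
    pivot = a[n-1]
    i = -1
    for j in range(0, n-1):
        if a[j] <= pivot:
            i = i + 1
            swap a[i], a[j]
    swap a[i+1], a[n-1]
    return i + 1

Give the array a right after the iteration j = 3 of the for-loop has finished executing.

3 3 3 4 4 4 3 4 3 3 4 3

pivot = a[11] = 3; i = -1
j=0: a[0]=3 ≤ 3 → i=0, swap a[0],a[0] (no change) → 3 4 3 3 4 4 3 4 3 3 4 3
j=1: a[1]=4 > 3 → no swap
j=2: a[2]=3 ≤ 3 → i=1, swap a[1],a[2] → 3 3 4 3 4 4 3 4 3 3 4 3
j=3: a[3]=3 ≤ 3 → i=2, swap a[2],a[3] → 3 3 3 4 4 4 3 4 3 3 4 3
(after j=3) a = 3 3 3 4 4 4 3 4 3 3 4 3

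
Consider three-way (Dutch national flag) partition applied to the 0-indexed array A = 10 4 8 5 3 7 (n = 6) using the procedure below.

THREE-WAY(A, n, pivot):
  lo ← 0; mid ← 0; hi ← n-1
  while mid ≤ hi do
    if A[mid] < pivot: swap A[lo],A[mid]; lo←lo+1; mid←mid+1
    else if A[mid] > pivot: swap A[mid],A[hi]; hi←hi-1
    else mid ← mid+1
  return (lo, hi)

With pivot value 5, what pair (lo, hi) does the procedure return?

(2, 2)

lo=0 mid=0 hi=5
10>5: swap(0,5), hi=4 ⇒ 7 4 8 5 3 10
7>5: swap(0,4), hi=3 ⇒ 3 4 8 5 7 10
3<5: swap(0,0), lo=1 mid=1 ⇒ 3 4 8 5 7 10
4<5: swap(1,1), lo=2 mid=2 ⇒ 3 4 8 5 7 10
8>5: swap(2,3), hi=2 ⇒ 3 4 5 8 7 10
5=5: mid=3
done. lo=2 hi=2; A=3 4 5 8 7 10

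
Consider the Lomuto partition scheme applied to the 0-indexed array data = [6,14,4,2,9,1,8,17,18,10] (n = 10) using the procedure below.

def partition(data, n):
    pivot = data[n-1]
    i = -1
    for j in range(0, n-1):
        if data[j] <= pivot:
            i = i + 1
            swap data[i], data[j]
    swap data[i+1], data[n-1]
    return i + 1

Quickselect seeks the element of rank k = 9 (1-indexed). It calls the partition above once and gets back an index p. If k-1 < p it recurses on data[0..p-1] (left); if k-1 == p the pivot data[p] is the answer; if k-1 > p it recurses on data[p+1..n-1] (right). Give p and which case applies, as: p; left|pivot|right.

pivot=10, i=-1
j=0: 6≤10, i=0, swap(0,0) ⇒ [6,14,4,2,9,1,8,17,18,10]
j=1: 14>10, skip
j=2: 4≤10, i=1, swap(1,2) ⇒ [6,4,14,2,9,1,8,17,18,10]
j=3: 2≤10, i=2, swap(2,3) ⇒ [6,4,2,14,9,1,8,17,18,10]
j=4: 9≤10, i=3, swap(3,4) ⇒ [6,4,2,9,14,1,8,17,18,10]
j=5: 1≤10, i=4, swap(4,5) ⇒ [6,4,2,9,1,14,8,17,18,10]
j=6: 8≤10, i=5, swap(5,6) ⇒ [6,4,2,9,1,8,14,17,18,10]
j=7: 17>10, skip
j=8: 18>10, skip
swap(6,9) ⇒ [6,4,2,9,1,8,10,17,18,14]; return 6
p = 6; k-1 = 8 > 6 ⇒ right

6; right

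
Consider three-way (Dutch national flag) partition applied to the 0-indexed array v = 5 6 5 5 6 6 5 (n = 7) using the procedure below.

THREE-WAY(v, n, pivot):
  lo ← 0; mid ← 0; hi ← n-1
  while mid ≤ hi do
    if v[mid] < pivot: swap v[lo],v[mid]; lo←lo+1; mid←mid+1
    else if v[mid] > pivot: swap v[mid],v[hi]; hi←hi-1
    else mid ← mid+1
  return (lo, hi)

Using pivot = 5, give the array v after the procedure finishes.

lo=0 mid=0 hi=6
5=5: mid=1
6>5: swap(1,6), hi=5 ⇒ 5 5 5 5 6 6 6
5=5: mid=2
5=5: mid=3
5=5: mid=4
6>5: swap(4,5), hi=4 ⇒ 5 5 5 5 6 6 6
6>5: swap(4,4), hi=3 ⇒ 5 5 5 5 6 6 6
done. lo=0 hi=3; v=5 5 5 5 6 6 6

5 5 5 5 6 6 6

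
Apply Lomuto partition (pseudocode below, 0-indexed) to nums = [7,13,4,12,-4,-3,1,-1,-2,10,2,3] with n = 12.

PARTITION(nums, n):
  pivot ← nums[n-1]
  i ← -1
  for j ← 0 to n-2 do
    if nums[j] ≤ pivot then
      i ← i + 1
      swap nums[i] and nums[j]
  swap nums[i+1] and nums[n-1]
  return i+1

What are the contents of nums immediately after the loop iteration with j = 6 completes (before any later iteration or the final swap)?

[-4,-3,1,12,7,13,4,-1,-2,10,2,3]

pivot = nums[11] = 3; i = -1
j=0: nums[0]=7 > 3 → no swap
j=1: nums[1]=13 > 3 → no swap
j=2: nums[2]=4 > 3 → no swap
j=3: nums[3]=12 > 3 → no swap
j=4: nums[4]=-4 ≤ 3 → i=0, swap nums[0],nums[4] → [-4,13,4,12,7,-3,1,-1,-2,10,2,3]
j=5: nums[5]=-3 ≤ 3 → i=1, swap nums[1],nums[5] → [-4,-3,4,12,7,13,1,-1,-2,10,2,3]
j=6: nums[6]=1 ≤ 3 → i=2, swap nums[2],nums[6] → [-4,-3,1,12,7,13,4,-1,-2,10,2,3]
(after j=6) nums = [-4,-3,1,12,7,13,4,-1,-2,10,2,3]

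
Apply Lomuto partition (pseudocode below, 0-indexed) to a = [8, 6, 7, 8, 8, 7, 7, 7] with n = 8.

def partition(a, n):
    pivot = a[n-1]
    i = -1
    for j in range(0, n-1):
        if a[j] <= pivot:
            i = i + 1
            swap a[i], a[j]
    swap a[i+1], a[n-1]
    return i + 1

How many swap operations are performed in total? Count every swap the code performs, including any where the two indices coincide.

5

pivot = a[7] = 7; i = -1
j=0: a[0]=8 > 7 → no swap
j=1: a[1]=6 ≤ 7 → i=0, swap a[0],a[1] → [6, 8, 7, 8, 8, 7, 7, 7]
j=2: a[2]=7 ≤ 7 → i=1, swap a[1],a[2] → [6, 7, 8, 8, 8, 7, 7, 7]
j=3: a[3]=8 > 7 → no swap
j=4: a[4]=8 > 7 → no swap
j=5: a[5]=7 ≤ 7 → i=2, swap a[2],a[5] → [6, 7, 7, 8, 8, 8, 7, 7]
j=6: a[6]=7 ≤ 7 → i=3, swap a[3],a[6] → [6, 7, 7, 7, 8, 8, 8, 7]
final swap a[4],a[7] → [6, 7, 7, 7, 7, 8, 8, 8]; return 4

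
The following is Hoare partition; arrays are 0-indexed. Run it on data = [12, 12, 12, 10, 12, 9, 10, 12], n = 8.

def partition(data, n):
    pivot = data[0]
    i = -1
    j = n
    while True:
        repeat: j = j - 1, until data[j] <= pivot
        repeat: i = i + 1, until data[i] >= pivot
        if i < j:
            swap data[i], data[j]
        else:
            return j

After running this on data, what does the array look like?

pivot = data[0] = 12; i = -1, j = 8
j→7 (data[7]=12≤12), i→0 (data[0]=12≥12); i<j, swap → [12, 12, 12, 10, 12, 9, 10, 12]
j→6 (data[6]=10≤12), i→1 (data[1]=12≥12); i<j, swap → [12, 10, 12, 10, 12, 9, 12, 12]
j→5 (data[5]=9≤12), i→2 (data[2]=12≥12); i<j, swap → [12, 10, 9, 10, 12, 12, 12, 12]
j→4, i→4; i≥j, return j=4. data = [12, 10, 9, 10, 12, 12, 12, 12]

[12, 10, 9, 10, 12, 12, 12, 12]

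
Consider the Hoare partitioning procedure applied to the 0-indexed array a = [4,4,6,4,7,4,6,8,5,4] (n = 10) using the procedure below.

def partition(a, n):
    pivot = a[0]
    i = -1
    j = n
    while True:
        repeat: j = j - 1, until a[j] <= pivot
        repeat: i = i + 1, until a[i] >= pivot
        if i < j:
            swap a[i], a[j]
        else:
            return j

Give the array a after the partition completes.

[4,4,4,6,7,4,6,8,5,4]

pivot=4
j stops at 9 (4), i stops at 0 (4); swap ⇒ [4,4,6,4,7,4,6,8,5,4]
j stops at 5 (4), i stops at 1 (4); swap ⇒ [4,4,6,4,7,4,6,8,5,4]
j stops at 3 (4), i stops at 2 (6); swap ⇒ [4,4,4,6,7,4,6,8,5,4]
j stops at 2, i stops at 3; i≥j ⇒ return 2. a=[4,4,4,6,7,4,6,8,5,4]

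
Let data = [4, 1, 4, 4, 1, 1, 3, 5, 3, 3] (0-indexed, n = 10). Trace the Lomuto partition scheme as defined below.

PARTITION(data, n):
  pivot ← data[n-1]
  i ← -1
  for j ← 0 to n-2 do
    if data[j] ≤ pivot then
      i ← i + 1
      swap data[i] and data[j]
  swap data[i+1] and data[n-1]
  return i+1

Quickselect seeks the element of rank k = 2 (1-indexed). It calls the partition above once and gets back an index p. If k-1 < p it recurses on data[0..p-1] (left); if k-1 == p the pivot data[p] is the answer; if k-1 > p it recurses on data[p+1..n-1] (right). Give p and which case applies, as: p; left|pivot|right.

pivot = data[9] = 3; i = -1
j=0: data[0]=4 > 3 → no swap
j=1: data[1]=1 ≤ 3 → i=0, swap data[0],data[1] → [1, 4, 4, 4, 1, 1, 3, 5, 3, 3]
j=2: data[2]=4 > 3 → no swap
j=3: data[3]=4 > 3 → no swap
j=4: data[4]=1 ≤ 3 → i=1, swap data[1],data[4] → [1, 1, 4, 4, 4, 1, 3, 5, 3, 3]
j=5: data[5]=1 ≤ 3 → i=2, swap data[2],data[5] → [1, 1, 1, 4, 4, 4, 3, 5, 3, 3]
j=6: data[6]=3 ≤ 3 → i=3, swap data[3],data[6] → [1, 1, 1, 3, 4, 4, 4, 5, 3, 3]
j=7: data[7]=5 > 3 → no swap
j=8: data[8]=3 ≤ 3 → i=4, swap data[4],data[8] → [1, 1, 1, 3, 3, 4, 4, 5, 4, 3]
final swap data[5],data[9] → [1, 1, 1, 3, 3, 3, 4, 5, 4, 4]; return 5
p = 5; k-1 = 1 < 5 ⇒ left

5; left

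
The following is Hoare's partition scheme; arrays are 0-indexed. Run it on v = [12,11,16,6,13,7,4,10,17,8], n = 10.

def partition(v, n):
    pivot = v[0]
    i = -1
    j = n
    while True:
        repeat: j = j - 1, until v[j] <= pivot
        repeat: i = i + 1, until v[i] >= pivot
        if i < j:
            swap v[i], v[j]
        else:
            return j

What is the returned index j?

5

pivot = v[0] = 12; i = -1, j = 10
j→9 (v[9]=8≤12), i→0 (v[0]=12≥12); i<j, swap → [8,11,16,6,13,7,4,10,17,12]
j→7 (v[7]=10≤12), i→2 (v[2]=16≥12); i<j, swap → [8,11,10,6,13,7,4,16,17,12]
j→6 (v[6]=4≤12), i→4 (v[4]=13≥12); i<j, swap → [8,11,10,6,4,7,13,16,17,12]
j→5, i→6; i≥j, return j=5. v = [8,11,10,6,4,7,13,16,17,12]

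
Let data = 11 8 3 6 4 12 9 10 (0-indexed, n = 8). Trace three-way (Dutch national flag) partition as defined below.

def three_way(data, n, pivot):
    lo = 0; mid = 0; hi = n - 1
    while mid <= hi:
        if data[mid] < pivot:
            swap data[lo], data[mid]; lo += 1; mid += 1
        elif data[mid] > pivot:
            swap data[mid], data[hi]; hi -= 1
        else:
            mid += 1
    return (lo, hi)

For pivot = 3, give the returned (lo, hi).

(0, 0)

lo=0 mid=0 hi=7
11>3: swap(0,7), hi=6 ⇒ 10 8 3 6 4 12 9 11
10>3: swap(0,6), hi=5 ⇒ 9 8 3 6 4 12 10 11
9>3: swap(0,5), hi=4 ⇒ 12 8 3 6 4 9 10 11
12>3: swap(0,4), hi=3 ⇒ 4 8 3 6 12 9 10 11
4>3: swap(0,3), hi=2 ⇒ 6 8 3 4 12 9 10 11
6>3: swap(0,2), hi=1 ⇒ 3 8 6 4 12 9 10 11
3=3: mid=1
8>3: swap(1,1), hi=0 ⇒ 3 8 6 4 12 9 10 11
done. lo=0 hi=0; data=3 8 6 4 12 9 10 11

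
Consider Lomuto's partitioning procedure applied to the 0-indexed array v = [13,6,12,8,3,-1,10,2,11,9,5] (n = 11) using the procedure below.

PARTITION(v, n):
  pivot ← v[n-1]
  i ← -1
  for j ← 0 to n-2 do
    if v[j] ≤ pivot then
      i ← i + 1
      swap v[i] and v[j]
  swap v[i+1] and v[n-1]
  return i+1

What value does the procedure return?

3

pivot=5, i=-1
j=0: 13>5, skip
j=1: 6>5, skip
j=2: 12>5, skip
j=3: 8>5, skip
j=4: 3≤5, i=0, swap(0,4) ⇒ [3,6,12,8,13,-1,10,2,11,9,5]
j=5: -1≤5, i=1, swap(1,5) ⇒ [3,-1,12,8,13,6,10,2,11,9,5]
j=6: 10>5, skip
j=7: 2≤5, i=2, swap(2,7) ⇒ [3,-1,2,8,13,6,10,12,11,9,5]
j=8: 11>5, skip
j=9: 9>5, skip
swap(3,10) ⇒ [3,-1,2,5,13,6,10,12,11,9,8]; return 3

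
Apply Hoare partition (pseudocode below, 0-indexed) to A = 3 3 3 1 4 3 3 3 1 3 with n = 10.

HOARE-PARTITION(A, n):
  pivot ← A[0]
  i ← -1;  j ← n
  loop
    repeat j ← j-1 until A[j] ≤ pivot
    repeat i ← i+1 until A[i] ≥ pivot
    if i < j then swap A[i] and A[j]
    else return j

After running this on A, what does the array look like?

3 1 3 1 3 3 4 3 3 3

pivot = A[0] = 3; i = -1, j = 10
j→9 (A[9]=3≤3), i→0 (A[0]=3≥3); i<j, swap → 3 3 3 1 4 3 3 3 1 3
j→8 (A[8]=1≤3), i→1 (A[1]=3≥3); i<j, swap → 3 1 3 1 4 3 3 3 3 3
j→7 (A[7]=3≤3), i→2 (A[2]=3≥3); i<j, swap → 3 1 3 1 4 3 3 3 3 3
j→6 (A[6]=3≤3), i→4 (A[4]=4≥3); i<j, swap → 3 1 3 1 3 3 4 3 3 3
j→5, i→5; i≥j, return j=5. A = 3 1 3 1 3 3 4 3 3 3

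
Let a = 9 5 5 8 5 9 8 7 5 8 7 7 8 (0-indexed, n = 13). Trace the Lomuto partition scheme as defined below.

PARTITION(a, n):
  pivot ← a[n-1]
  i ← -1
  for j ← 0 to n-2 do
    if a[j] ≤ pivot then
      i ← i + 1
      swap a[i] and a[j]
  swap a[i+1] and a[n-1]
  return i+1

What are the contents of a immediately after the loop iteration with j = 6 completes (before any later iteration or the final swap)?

5 5 8 5 8 9 9 7 5 8 7 7 8

pivot = a[12] = 8; i = -1
j=0: a[0]=9 > 8 → no swap
j=1: a[1]=5 ≤ 8 → i=0, swap a[0],a[1] → 5 9 5 8 5 9 8 7 5 8 7 7 8
j=2: a[2]=5 ≤ 8 → i=1, swap a[1],a[2] → 5 5 9 8 5 9 8 7 5 8 7 7 8
j=3: a[3]=8 ≤ 8 → i=2, swap a[2],a[3] → 5 5 8 9 5 9 8 7 5 8 7 7 8
j=4: a[4]=5 ≤ 8 → i=3, swap a[3],a[4] → 5 5 8 5 9 9 8 7 5 8 7 7 8
j=5: a[5]=9 > 8 → no swap
j=6: a[6]=8 ≤ 8 → i=4, swap a[4],a[6] → 5 5 8 5 8 9 9 7 5 8 7 7 8
(after j=6) a = 5 5 8 5 8 9 9 7 5 8 7 7 8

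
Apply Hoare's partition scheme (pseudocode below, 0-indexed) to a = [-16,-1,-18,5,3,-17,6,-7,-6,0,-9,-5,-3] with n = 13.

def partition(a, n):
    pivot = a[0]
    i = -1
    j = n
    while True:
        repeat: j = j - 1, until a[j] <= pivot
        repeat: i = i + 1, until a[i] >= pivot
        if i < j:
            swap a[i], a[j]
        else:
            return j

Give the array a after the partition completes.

[-17,-18,-1,5,3,-16,6,-7,-6,0,-9,-5,-3]

pivot=-16
j stops at 5 (-17), i stops at 0 (-16); swap ⇒ [-17,-1,-18,5,3,-16,6,-7,-6,0,-9,-5,-3]
j stops at 2 (-18), i stops at 1 (-1); swap ⇒ [-17,-18,-1,5,3,-16,6,-7,-6,0,-9,-5,-3]
j stops at 1, i stops at 2; i≥j ⇒ return 1. a=[-17,-18,-1,5,3,-16,6,-7,-6,0,-9,-5,-3]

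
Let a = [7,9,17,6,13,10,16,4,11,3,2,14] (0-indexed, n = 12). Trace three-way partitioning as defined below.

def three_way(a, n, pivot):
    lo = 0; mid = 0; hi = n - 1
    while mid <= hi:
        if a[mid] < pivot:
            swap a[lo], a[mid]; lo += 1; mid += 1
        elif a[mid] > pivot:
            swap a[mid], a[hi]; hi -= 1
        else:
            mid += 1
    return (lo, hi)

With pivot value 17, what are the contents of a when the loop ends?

[7,9,6,13,10,16,4,11,3,2,14,17]

pivot = 17; lo=0, mid=0, hi=11
a[mid]=7<17: swap a[0],a[0]; lo=1,mid=1 → [7,9,17,6,13,10,16,4,11,3,2,14]
a[mid]=9<17: swap a[1],a[1]; lo=2,mid=2 → [7,9,17,6,13,10,16,4,11,3,2,14]
a[mid]=17=17: mid=3
a[mid]=6<17: swap a[2],a[3]; lo=3,mid=4 → [7,9,6,17,13,10,16,4,11,3,2,14]
a[mid]=13<17: swap a[3],a[4]; lo=4,mid=5 → [7,9,6,13,17,10,16,4,11,3,2,14]
a[mid]=10<17: swap a[4],a[5]; lo=5,mid=6 → [7,9,6,13,10,17,16,4,11,3,2,14]
a[mid]=16<17: swap a[5],a[6]; lo=6,mid=7 → [7,9,6,13,10,16,17,4,11,3,2,14]
a[mid]=4<17: swap a[6],a[7]; lo=7,mid=8 → [7,9,6,13,10,16,4,17,11,3,2,14]
a[mid]=11<17: swap a[7],a[8]; lo=8,mid=9 → [7,9,6,13,10,16,4,11,17,3,2,14]
a[mid]=3<17: swap a[8],a[9]; lo=9,mid=10 → [7,9,6,13,10,16,4,11,3,17,2,14]
a[mid]=2<17: swap a[9],a[10]; lo=10,mid=11 → [7,9,6,13,10,16,4,11,3,2,17,14]
a[mid]=14<17: swap a[10],a[11]; lo=11,mid=12 → [7,9,6,13,10,16,4,11,3,2,14,17]
end: lo=11, hi=11; a = [7,9,6,13,10,16,4,11,3,2,14,17]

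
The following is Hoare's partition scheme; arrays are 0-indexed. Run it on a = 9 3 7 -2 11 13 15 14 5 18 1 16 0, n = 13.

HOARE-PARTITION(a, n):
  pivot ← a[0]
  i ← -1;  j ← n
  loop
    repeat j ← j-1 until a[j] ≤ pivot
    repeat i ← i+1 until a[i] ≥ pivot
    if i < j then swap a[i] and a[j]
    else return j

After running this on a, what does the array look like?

pivot = a[0] = 9; i = -1, j = 13
j→12 (a[12]=0≤9), i→0 (a[0]=9≥9); i<j, swap → 0 3 7 -2 11 13 15 14 5 18 1 16 9
j→10 (a[10]=1≤9), i→4 (a[4]=11≥9); i<j, swap → 0 3 7 -2 1 13 15 14 5 18 11 16 9
j→8 (a[8]=5≤9), i→5 (a[5]=13≥9); i<j, swap → 0 3 7 -2 1 5 15 14 13 18 11 16 9
j→5, i→6; i≥j, return j=5. a = 0 3 7 -2 1 5 15 14 13 18 11 16 9

0 3 7 -2 1 5 15 14 13 18 11 16 9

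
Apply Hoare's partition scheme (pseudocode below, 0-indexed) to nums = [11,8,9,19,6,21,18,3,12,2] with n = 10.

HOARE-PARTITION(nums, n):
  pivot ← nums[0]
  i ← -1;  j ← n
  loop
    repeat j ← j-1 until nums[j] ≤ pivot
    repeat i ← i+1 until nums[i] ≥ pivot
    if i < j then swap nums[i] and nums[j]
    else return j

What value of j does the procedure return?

4

pivot=11
j stops at 9 (2), i stops at 0 (11); swap ⇒ [2,8,9,19,6,21,18,3,12,11]
j stops at 7 (3), i stops at 3 (19); swap ⇒ [2,8,9,3,6,21,18,19,12,11]
j stops at 4, i stops at 5; i≥j ⇒ return 4. nums=[2,8,9,3,6,21,18,19,12,11]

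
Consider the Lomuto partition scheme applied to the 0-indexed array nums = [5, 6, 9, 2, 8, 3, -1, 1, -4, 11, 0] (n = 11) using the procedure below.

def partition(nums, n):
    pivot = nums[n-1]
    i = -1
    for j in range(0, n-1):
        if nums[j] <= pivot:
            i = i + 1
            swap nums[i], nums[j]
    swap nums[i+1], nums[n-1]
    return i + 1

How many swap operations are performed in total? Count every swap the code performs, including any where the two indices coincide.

3

pivot = nums[10] = 0; i = -1
j=0: nums[0]=5 > 0 → no swap
j=1: nums[1]=6 > 0 → no swap
j=2: nums[2]=9 > 0 → no swap
j=3: nums[3]=2 > 0 → no swap
j=4: nums[4]=8 > 0 → no swap
j=5: nums[5]=3 > 0 → no swap
j=6: nums[6]=-1 ≤ 0 → i=0, swap nums[0],nums[6] → [-1, 6, 9, 2, 8, 3, 5, 1, -4, 11, 0]
j=7: nums[7]=1 > 0 → no swap
j=8: nums[8]=-4 ≤ 0 → i=1, swap nums[1],nums[8] → [-1, -4, 9, 2, 8, 3, 5, 1, 6, 11, 0]
j=9: nums[9]=11 > 0 → no swap
final swap nums[2],nums[10] → [-1, -4, 0, 2, 8, 3, 5, 1, 6, 11, 9]; return 2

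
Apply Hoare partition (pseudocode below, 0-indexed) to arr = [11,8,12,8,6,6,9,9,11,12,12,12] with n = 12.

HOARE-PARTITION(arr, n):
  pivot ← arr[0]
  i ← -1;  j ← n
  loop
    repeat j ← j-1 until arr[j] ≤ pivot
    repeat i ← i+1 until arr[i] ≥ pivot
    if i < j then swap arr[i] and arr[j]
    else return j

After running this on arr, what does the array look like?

pivot=11
j stops at 8 (11), i stops at 0 (11); swap ⇒ [11,8,12,8,6,6,9,9,11,12,12,12]
j stops at 7 (9), i stops at 2 (12); swap ⇒ [11,8,9,8,6,6,9,12,11,12,12,12]
j stops at 6, i stops at 7; i≥j ⇒ return 6. arr=[11,8,9,8,6,6,9,12,11,12,12,12]

[11,8,9,8,6,6,9,12,11,12,12,12]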